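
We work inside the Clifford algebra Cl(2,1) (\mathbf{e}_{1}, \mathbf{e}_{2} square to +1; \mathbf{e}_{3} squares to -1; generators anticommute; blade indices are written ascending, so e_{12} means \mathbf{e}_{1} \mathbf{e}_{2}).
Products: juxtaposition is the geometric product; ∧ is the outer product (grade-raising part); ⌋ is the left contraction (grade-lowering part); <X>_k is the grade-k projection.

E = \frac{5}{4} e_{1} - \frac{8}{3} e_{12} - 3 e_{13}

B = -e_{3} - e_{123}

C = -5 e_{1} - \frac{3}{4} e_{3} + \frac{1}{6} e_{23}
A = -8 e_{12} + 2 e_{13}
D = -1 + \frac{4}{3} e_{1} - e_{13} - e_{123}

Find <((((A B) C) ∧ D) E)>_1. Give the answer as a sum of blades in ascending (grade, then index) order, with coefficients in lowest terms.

step 1: 2 e_{1} + 2 e_{2} - 8 e_{3} + 8 e_{123}
step 2: -16 + \frac{4}{3} e_{1} - \frac{4}{3} e_{2} + \frac{1}{3} e_{3} + 16 e_{12} - \frac{83}{2} e_{13} - \frac{83}{2} e_{23} + \frac{1}{3} e_{123}
step 3: 16 - \frac{68}{3} e_{1} + \frac{4}{3} e_{2} - \frac{1}{3} e_{3} - \frac{128}{9} e_{12} + \frac{1027}{18} e_{13} + \frac{83}{2} e_{23} - 41 e_{123}
step 4: -\frac{12821}{54} + \frac{221}{9} e_{1} - \frac{403}{9} e_{2} - \frac{8111}{72} e_{3} + \frac{481}{6} e_{12} + \frac{757}{12} e_{13} - \frac{26575}{108} e_{23} + \frac{4087}{72} e_{123}
step 5: \frac{221}{9} e_{1} - \frac{403}{9} e_{2} - \frac{8111}{72} e_{3}
Answer: \frac{221}{9} e_{1} - \frac{403}{9} e_{2} - \frac{8111}{72} e_{3}


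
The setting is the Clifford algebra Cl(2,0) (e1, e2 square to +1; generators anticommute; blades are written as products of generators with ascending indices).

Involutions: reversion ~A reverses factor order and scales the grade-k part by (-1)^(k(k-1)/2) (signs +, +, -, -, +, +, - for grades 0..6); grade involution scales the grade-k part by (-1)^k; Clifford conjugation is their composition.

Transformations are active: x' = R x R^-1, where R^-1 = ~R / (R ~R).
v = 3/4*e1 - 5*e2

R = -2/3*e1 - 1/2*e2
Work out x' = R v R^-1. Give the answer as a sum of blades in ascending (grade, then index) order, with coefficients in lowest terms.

~R = -2/3*e1 - 1/2*e2, and R ~R = 25/36, so R^-1 = ~R / (25/36).
R v = 2 + 89/24*e1 e2
Answer: -459/100*e1 + 53/25*e2


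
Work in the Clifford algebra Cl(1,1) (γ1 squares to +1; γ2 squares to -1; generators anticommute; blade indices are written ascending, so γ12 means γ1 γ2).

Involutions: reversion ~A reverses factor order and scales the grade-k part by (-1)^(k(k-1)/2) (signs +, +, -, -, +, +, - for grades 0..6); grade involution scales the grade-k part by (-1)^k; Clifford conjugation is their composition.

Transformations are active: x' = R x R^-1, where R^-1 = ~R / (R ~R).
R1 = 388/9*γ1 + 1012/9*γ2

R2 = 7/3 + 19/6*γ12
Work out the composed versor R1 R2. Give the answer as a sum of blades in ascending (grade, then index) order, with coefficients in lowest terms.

Distribute over the terms of R1 (each basis-blade product reordered to ascending indices, repeated generators contracted through their squares):
(388/9*γ1) R2 = 2716/27*γ1 + 3686/27*γ2
(1012/9*γ2) R2 = 9614/27*γ1 + 7084/27*γ2
Summing the partial products and collecting blades:
Answer: 1370/3*γ1 + 3590/9*γ2


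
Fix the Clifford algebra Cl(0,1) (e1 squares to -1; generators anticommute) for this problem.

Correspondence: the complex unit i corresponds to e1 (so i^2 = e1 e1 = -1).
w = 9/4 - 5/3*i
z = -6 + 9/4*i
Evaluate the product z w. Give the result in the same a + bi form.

In blades: z = -6 + 9/4*e1, w = 9/4 - 5/3*e1.
Distribute z over w term by term (generator squares from the signature, products reordered to ascending indices): (-6)*w = -27/2 + 10*e1; (9/4*e1)*w = 15/4 + 81/16*e1.
Sum: -39/4 + 241/16*e1; translating back through the correspondence:
Answer: -39/4 + 241/16*i


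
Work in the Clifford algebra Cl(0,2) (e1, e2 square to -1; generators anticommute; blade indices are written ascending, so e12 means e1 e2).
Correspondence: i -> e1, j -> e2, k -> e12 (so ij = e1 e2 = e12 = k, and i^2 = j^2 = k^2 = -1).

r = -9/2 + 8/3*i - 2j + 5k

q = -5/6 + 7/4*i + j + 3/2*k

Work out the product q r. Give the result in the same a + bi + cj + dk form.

In blades: q = -5/6 + 7/4*e1 + e2 + 3/2*e12, r = -9/2 + 8/3*e1 - 2*e2 + 5*e12.
Distribute q over r term by term (generator squares from the signature, products reordered to ascending indices): (-5/6)*r = 15/4 - 20/9*e1 + 5/3*e2 - 25/6*e12; (7/4*e1)*r = -14/3 - 63/8*e1 - 35/4*e2 - 7/2*e12; (e2)*r = 2 + 5*e1 - 9/2*e2 - 8/3*e12; (3/2*e12)*r = -15/2 + 3*e1 + 4*e2 - 27/4*e12.
Sum: -77/12 - 151/72*e1 - 91/12*e2 - 205/12*e12; translating back through the correspondence:
Answer: -77/12 - 151/72*i - 91/12*j - 205/12*k


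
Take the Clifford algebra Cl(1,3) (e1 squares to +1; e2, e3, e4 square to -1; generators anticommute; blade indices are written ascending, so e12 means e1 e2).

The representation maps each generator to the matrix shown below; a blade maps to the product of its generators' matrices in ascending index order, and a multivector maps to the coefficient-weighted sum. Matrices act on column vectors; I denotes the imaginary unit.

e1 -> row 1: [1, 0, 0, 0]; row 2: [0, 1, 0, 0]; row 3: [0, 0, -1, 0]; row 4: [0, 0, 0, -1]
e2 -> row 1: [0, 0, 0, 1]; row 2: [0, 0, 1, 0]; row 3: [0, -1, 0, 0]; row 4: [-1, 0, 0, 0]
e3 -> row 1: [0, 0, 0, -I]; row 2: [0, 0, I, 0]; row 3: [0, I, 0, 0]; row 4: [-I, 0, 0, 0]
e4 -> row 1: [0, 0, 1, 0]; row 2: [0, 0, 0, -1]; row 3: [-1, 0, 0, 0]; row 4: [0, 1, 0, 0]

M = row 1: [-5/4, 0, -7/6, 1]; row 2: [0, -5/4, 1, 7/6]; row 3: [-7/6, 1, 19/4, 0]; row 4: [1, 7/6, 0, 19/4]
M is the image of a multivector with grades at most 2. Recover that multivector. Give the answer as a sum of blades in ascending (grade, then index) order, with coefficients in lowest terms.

Method: the blade images are trace-orthogonal — tr(rho(e_A) rho(e_B)^-1) = 4 if A = B and 0 otherwise — and rho(e_A)^-1 = (e_A)^2 * rho(e_A) with (e_A)^2 = +1 or -1, so the coefficient of e_A in the preimage is (e_A)^2 * tr(M rho(e_A))/4.
Nonzero projections over blades of grade <= 2: 1: (1)^2 = +1, tr(M 1) = 7, coefficient 7/4; e1: (e1)^2 = +1, tr(M rho(e1)) = -12, coefficient -3; e12: (e12)^2 = +1, tr(M rho(e12)) = 4, coefficient 1; e14: (e14)^2 = +1, tr(M rho(e14)) = -14/3, coefficient -7/6. Every other blade of grade <= 2 projects to 0.
Answer: 7/4 - 3*e1 + e12 - 7/6*e14


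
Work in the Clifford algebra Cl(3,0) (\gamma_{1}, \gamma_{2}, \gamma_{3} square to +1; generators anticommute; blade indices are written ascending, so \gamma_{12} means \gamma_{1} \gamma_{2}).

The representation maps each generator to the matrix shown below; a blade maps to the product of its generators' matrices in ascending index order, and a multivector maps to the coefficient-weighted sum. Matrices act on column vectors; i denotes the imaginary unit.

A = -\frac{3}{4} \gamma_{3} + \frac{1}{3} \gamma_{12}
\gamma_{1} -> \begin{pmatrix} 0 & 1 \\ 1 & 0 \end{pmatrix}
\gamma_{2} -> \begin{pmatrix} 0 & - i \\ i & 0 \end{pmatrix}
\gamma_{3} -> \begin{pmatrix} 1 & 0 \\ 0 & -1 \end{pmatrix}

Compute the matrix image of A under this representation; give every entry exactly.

Bivector images (products of the table entries): rho(\gamma_{12}) = rho(\gamma_{1})rho(\gamma_{2}) = \begin{pmatrix} i & 0 \\ 0 & - i \end{pmatrix}.
M = (-\frac{3}{4})*rho(\gamma_{3}) + (\frac{1}{3})*rho(\gamma_{12}), summed entrywise:
Answer: \begin{pmatrix} - \frac{3}{4} + \frac{i}{3} & 0 \\ 0 & \frac{3}{4} - \frac{i}{3} \end{pmatrix}


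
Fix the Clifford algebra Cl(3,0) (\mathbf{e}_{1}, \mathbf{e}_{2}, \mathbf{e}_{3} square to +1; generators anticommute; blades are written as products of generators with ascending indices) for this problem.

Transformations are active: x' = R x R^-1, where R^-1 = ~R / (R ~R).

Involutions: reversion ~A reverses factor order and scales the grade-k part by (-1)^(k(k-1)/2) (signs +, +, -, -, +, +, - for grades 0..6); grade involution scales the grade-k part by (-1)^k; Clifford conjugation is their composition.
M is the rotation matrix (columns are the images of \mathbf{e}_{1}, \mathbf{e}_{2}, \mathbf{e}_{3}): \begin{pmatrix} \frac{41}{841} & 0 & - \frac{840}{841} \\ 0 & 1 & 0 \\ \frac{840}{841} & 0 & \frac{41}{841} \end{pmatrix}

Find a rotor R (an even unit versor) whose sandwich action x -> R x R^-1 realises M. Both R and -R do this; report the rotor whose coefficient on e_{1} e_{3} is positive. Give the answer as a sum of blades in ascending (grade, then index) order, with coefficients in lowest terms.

Method: write R = a + b12*e_{1} e_{2} + b13*e_{1} e_{3} + b23*e_{2} e_{3} with a^2 + b12^2 + b13^2 + b23^2 = 1 (so R^-1 = ~R). Expanding the columns R e_j ~R gives tr M = 4a^2 - 1 and, from the antisymmetric part, M21 - M12 = -4a*b12, M13 - M31 = 4a*b13, M32 - M23 = -4a*b23.
Here tr M = \frac{923}{841}, so a^2 = (1 + tr M)/4 = \frac{441}{841} and a = ±\frac{21}{29}. Taking a = \frac{21}{29}: M21 - M12 = 0, M13 - M31 = -\frac{1680}{841}, M32 - M23 = 0, giving b12 = 0, b13 = -\frac{20}{29}, b23 = 0, i.e. R = \frac{21}{29} - \frac{20}{29} e_{1} e_{3}.
Its e_{1} e_{3} coefficient is negative, so report the other preimage -R.
Answer: -\frac{21}{29} + \frac{20}{29} e_{1} e_{3}. Uniqueness: Spin(3) -> SO(3) maps R and -R to the same rotation of trace \frac{923}{841}; fixing the sign of the e_{1} e_{3} coefficient removes the ambiguity.


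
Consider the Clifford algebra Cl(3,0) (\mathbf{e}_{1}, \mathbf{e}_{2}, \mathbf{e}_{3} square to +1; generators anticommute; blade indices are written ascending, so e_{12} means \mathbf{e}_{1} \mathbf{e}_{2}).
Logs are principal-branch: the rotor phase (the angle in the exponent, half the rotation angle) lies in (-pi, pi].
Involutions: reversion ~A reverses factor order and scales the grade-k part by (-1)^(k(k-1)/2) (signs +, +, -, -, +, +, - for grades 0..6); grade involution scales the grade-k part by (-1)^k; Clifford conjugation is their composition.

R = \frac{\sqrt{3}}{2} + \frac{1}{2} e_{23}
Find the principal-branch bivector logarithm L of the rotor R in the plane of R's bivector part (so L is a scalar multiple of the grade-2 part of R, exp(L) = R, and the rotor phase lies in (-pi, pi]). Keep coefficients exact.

The scalar part of R is \frac{\sqrt{3}}{2}, which pins the rotor phase on the principal branch; dividing the bivector part by the sine of that phase recovers the unit plane, and L is the phase times that plane.
Concretely: cos(phase) = \frac{\sqrt{3}}{2} gives phase = ±\frac{\pi}{6}, and since phase/sin(phase) is even the sign is immaterial: L = (phase/sin(phase)) * <R>_2 = (\frac{\pi}{3}) * <R>_2.
Answer: \frac{\pi}{6} e_{23}


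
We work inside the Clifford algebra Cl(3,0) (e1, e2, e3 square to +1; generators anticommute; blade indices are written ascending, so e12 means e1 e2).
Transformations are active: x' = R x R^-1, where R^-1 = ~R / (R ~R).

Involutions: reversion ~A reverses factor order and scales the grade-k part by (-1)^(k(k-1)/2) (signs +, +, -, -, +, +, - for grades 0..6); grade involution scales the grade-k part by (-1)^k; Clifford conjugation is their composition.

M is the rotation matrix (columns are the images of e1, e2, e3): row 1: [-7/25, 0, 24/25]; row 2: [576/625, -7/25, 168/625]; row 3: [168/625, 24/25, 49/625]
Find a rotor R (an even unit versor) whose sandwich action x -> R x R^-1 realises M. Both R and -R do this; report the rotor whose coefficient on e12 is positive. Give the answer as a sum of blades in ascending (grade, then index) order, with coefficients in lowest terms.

Method: write R = a + b12*e12 + b13*e13 + b23*e23 with a^2 + b12^2 + b13^2 + b23^2 = 1 (so R^-1 = ~R). Expanding the columns R e_j ~R gives tr M = 4a^2 - 1 and, from the antisymmetric part, M21 - M12 = -4a*b12, M13 - M31 = 4a*b13, M32 - M23 = -4a*b23.
Here tr M = -301/625, so a^2 = (1 + tr M)/4 = 81/625 and a = ±9/25. Taking a = 9/25: M21 - M12 = 576/625, M13 - M31 = 432/625, M32 - M23 = 432/625, giving b12 = -16/25, b13 = 12/25, b23 = -12/25, i.e. R = 9/25 - 16/25*e12 + 12/25*e13 - 12/25*e23.
Its e12 coefficient is negative, so report the other preimage -R.
Answer: -9/25 + 16/25*e12 - 12/25*e13 + 12/25*e23. Key observation: the double cover Spin(3) -> SO(3) sends R and -R to the same matrix (trace -301/625 here), so the stated sign of the e12 coefficient is what selects one sheet.


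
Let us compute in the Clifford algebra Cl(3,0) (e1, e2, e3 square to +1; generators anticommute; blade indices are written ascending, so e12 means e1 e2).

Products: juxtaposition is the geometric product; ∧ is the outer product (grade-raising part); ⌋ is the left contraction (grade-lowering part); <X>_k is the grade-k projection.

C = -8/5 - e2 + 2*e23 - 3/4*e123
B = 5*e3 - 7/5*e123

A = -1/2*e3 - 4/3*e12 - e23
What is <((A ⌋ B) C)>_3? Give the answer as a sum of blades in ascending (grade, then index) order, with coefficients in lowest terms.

step 1: -5/2 - 7/5*e1 - 28/15*e3 + 7/10*e12
step 2: 4 + 77/50*e1 + 187/30*e2 + 2107/600*e3 + 42/25*e12 + 7/5*e13 - 349/60*e23 - 37/40*e123
step 3: -37/40*e123
Answer: -37/40*e123


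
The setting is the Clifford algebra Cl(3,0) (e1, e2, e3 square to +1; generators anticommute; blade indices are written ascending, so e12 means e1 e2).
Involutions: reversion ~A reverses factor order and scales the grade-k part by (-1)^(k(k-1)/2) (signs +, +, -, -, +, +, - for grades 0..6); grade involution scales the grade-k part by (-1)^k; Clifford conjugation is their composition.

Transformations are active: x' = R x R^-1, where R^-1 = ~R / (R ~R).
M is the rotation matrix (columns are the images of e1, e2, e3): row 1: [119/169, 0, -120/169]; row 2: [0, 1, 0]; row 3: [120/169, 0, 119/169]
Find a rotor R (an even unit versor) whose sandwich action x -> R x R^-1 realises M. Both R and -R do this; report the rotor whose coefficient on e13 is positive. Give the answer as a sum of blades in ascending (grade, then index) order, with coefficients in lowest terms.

Method: write R = a + b12*e12 + b13*e13 + b23*e23 with a^2 + b12^2 + b13^2 + b23^2 = 1 (so R^-1 = ~R). Expanding the columns R e_j ~R gives tr M = 4a^2 - 1 and, from the antisymmetric part, M21 - M12 = -4a*b12, M13 - M31 = 4a*b13, M32 - M23 = -4a*b23.
Here tr M = 407/169, so a^2 = (1 + tr M)/4 = 144/169 and a = ±12/13. Taking a = 12/13: M21 - M12 = 0, M13 - M31 = -240/169, M32 - M23 = 0, giving b12 = 0, b13 = -5/13, b23 = 0, i.e. R = 12/13 - 5/13*e13.
Its e13 coefficient is negative, so report the other preimage -R.
Answer: -12/13 + 5/13*e13. Uniqueness: Spin(3) -> SO(3) maps R and -R to the same rotation of trace 407/169; fixing the sign of the e13 coefficient removes the ambiguity.


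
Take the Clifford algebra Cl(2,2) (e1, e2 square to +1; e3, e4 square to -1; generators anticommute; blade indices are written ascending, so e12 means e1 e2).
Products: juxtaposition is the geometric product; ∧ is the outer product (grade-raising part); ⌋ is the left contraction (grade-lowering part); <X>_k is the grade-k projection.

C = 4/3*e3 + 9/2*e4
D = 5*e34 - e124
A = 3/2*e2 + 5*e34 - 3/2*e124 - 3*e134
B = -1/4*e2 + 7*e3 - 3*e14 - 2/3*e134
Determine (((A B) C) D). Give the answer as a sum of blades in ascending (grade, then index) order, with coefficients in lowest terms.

step 1: -19/8 + 10/3*e1 - 9/2*e2 - 9*e3 + 35*e4 + 15*e13 - 171/8*e14 + 23/2*e23 + 9/2*e124 - 5/4*e234 + 49/4*e1234
step 2: -291/2 + 1219/16*e1 - 46/3*e2 - 19/6*e3 - 171/16*e4 - 81/4*e12 + 40/9*e13 + 15*e14 - 3/8*e23 - 263/12*e24 - 523/6*e34 - 441/8*e123 + 49/3*e124 + 96*e134 + 207/4*e234 - 6*e1234
step 3: 839/2 - 5497/12*e1 - 975/4*e2 - 759/16*e3 - 53/12*e4 + 309/16*e12 + 93/4*e13 - 338/9*e14 - 163/12*e23 - 1189/16*e24 - 6261/8*e34 - 11/2*e123 + 3369/8*e124 + 6089/16*e134 - 730/9*e234 - 1177/12*e1234
Answer: 839/2 - 5497/12*e1 - 975/4*e2 - 759/16*e3 - 53/12*e4 + 309/16*e12 + 93/4*e13 - 338/9*e14 - 163/12*e23 - 1189/16*e24 - 6261/8*e34 - 11/2*e123 + 3369/8*e124 + 6089/16*e134 - 730/9*e234 - 1177/12*e1234


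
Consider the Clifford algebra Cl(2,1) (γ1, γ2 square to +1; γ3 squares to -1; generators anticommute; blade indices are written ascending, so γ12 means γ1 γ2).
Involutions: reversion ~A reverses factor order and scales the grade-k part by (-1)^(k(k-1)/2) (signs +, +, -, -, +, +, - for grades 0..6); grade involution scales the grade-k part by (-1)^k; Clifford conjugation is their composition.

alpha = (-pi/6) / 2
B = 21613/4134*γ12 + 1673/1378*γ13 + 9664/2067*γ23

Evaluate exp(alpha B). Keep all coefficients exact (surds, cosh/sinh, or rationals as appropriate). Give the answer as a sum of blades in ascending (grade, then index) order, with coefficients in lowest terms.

B^2 term by term: the squares give (21613/4134)^2*(γ12)^2 + (1673/1378)^2*(γ13)^2 + (9664/2067)^2*(γ23)^2 = 467121769/17089956*(-1) + 2798929/1898884*(+1) + 93392896/4272489*(+1) = -4 (each basis 2-blade squares to minus the product of its generators' squares); cross terms between blades sharing an index anticommute and cancel. So B^2 = -4.
B^2 = -4 — a negative square means the series sums to a rotation: l = 2, alpha*l = -pi/6, so exp(alpha B) = cos(-pi/6) + (sin(-pi/6)/2)*B = sqrt(3)/2 + (-1/4)*B.
Answer: sqrt(3)/2 - 21613/16536*γ12 - 1673/5512*γ13 - 2416/2067*γ23


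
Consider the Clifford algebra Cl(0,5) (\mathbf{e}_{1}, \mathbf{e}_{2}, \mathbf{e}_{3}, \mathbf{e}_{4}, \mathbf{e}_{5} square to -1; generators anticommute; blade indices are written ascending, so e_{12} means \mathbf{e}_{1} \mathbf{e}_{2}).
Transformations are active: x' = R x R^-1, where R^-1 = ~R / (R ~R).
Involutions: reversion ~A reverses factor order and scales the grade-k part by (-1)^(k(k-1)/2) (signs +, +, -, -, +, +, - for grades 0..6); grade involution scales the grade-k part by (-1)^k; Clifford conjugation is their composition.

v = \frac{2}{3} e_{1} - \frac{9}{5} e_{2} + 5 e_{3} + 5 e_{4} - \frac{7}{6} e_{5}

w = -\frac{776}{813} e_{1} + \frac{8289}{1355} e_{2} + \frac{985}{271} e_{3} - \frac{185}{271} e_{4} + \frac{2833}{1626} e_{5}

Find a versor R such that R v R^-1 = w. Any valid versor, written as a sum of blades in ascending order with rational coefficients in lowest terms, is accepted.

Sketch: the shared square -\frac{49541}{900} makes R = v + w = -\frac{78}{271} e_{1} + \frac{1170}{271} e_{2} + \frac{2340}{271} e_{3} + \frac{1170}{271} e_{4} + \frac{156}{271} e_{5} the natural versor; its sandwich fixes that direction, negates (v - w)/2, and sends v to w.
Answer: -\frac{78}{271} e_{1} + \frac{1170}{271} e_{2} + \frac{2340}{271} e_{3} + \frac{1170}{271} e_{4} + \frac{156}{271} e_{5}


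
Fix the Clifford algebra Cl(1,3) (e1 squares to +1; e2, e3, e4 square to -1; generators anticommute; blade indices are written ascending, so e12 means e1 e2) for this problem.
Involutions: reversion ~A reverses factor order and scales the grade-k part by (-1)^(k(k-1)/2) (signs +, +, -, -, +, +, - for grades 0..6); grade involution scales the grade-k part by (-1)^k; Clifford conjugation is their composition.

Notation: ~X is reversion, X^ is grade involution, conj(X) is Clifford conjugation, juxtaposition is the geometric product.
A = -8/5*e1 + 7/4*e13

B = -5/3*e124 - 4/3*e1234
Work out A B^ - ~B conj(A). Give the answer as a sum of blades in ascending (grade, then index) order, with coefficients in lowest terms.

first term: -1/3*e24 + 101/20*e234
second term: 1/3*e24 + 101/20*e234
Answer: -2/3*e24


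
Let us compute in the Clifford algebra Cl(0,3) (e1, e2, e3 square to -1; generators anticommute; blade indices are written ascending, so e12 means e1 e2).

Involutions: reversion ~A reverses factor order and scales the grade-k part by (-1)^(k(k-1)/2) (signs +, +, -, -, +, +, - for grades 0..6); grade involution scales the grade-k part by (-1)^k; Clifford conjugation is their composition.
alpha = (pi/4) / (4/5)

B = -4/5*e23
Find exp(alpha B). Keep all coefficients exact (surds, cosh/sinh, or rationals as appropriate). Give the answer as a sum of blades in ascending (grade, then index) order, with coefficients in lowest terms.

B^2 = (-4/5)^2*(e23)^2 = 16/25*(-1) = -16/25 (a basis 2-blade squares to minus the product of its generators' squares).
B^2 = -16/25 — circular case — the even/odd split gives cos and sin: l = 4/5, alpha*l = pi/4, so exp(alpha B) = cos(pi/4) + (sin(pi/4)/(4/5))*B = sqrt(2)/2 + (5*sqrt(2)/8)*B.
Answer: sqrt(2)/2 - sqrt(2)/2*e23


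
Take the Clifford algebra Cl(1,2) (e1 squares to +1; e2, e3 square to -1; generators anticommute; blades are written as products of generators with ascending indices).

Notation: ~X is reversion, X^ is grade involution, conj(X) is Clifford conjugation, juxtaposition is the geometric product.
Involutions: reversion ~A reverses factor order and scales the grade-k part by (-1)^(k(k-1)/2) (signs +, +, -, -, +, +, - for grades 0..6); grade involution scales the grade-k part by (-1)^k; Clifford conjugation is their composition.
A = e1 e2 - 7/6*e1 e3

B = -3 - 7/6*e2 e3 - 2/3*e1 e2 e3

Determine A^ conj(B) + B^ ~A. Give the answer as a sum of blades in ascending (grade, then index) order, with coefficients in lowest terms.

first term: -7/9*e2 - 2/3*e3 - 157/36*e1 e2 + 7/3*e1 e3
second term: -7/9*e2 - 2/3*e3 + 157/36*e1 e2 - 7/3*e1 e3
Answer: -14/9*e2 - 4/3*e3


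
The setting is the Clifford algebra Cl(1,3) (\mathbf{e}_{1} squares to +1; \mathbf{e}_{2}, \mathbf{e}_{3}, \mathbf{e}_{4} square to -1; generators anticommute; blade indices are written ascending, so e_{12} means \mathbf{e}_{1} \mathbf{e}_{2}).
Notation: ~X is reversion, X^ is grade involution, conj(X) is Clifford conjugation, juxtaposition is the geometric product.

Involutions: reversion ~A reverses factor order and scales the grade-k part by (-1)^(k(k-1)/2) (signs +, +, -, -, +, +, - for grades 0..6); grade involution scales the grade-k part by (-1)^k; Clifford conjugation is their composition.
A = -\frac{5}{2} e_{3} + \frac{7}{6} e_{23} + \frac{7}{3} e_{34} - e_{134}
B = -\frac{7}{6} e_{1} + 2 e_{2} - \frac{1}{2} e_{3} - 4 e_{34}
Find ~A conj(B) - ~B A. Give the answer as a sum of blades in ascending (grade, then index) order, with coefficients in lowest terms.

first term: \frac{127}{12} - 4 e_{1} + \frac{7}{12} e_{2} + \frac{7}{3} e_{3} + \frac{53}{6} e_{4} + \frac{35}{12} e_{13} + \frac{1}{2} e_{14} - 5 e_{23} + \frac{14}{3} e_{24} + \frac{7}{6} e_{34} - \frac{49}{36} e_{123} - \frac{49}{18} e_{134} + \frac{14}{3} e_{234} - 2 e_{1234}
second term: -\frac{127}{12} + 4 e_{1} - \frac{7}{12} e_{2} - \frac{7}{3} e_{3} - \frac{53}{6} e_{4} + \frac{35}{12} e_{13} + \frac{1}{2} e_{14} - 5 e_{23} + \frac{14}{3} e_{24} + \frac{7}{6} e_{34} - \frac{49}{36} e_{123} - \frac{49}{18} e_{134} + \frac{14}{3} e_{234} + 2 e_{1234}
Answer: \frac{127}{6} - 8 e_{1} + \frac{7}{6} e_{2} + \frac{14}{3} e_{3} + \frac{53}{3} e_{4} - 4 e_{1234}


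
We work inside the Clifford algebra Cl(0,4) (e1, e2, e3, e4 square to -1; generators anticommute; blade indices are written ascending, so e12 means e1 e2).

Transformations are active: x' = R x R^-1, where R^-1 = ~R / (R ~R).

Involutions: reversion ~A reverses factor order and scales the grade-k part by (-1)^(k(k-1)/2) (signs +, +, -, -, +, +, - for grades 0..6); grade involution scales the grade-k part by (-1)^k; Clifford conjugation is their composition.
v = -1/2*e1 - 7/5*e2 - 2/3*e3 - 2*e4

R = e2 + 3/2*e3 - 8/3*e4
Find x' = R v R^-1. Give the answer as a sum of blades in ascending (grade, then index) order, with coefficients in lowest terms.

~R = e2 + 3/2*e3 - 8/3*e4, and R ~R = -373/36, so R^-1 = ~R / (-373/36).
R v = -44/15 + 1/2*e12 + 3/4*e13 - 4/3*e14 + 43/30*e23 - 86/15*e24 - 43/9*e34
Answer: 1/2*e1 + 3667/1865*e2 + 8482/5595*e3 + 914/1865*e4


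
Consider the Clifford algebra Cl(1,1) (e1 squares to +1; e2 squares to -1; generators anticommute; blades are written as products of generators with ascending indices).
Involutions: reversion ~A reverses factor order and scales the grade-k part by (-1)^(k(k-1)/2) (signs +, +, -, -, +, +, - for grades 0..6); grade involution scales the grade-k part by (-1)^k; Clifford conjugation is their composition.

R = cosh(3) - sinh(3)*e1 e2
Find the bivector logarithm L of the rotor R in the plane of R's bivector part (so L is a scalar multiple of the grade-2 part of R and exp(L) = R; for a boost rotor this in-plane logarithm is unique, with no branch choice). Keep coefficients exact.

The scalar part of R is cosh(3), which determines |rapidity| via cosh; the sign lives in the bivector part, and pairing them (bivector part over sinh of the rapidity = the plane) gives the unique in-plane L = rapidity * plane.
Concretely: cosh(rapidity) = cosh(3) gives rapidity = ±3, and since rapidity/sinh(rapidity) is even the sign is immaterial: L = (rapidity/sinh(rapidity)) * <R>_2 = (3/sinh(3)) * <R>_2.
Answer: -3*e1 e2


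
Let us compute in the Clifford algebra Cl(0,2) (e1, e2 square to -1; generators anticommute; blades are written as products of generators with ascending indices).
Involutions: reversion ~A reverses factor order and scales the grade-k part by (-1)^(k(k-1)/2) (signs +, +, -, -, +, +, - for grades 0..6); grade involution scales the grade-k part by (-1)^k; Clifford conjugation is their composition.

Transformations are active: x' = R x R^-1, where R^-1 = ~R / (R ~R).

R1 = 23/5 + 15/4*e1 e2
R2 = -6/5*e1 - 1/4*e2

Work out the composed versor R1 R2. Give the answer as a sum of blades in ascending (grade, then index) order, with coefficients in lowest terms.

Distribute over the terms of R1 (each basis-blade product reordered to ascending indices, repeated generators contracted through their squares):
(23/5) R2 = -138/25*e1 - 23/20*e2
(15/4*e1 e2) R2 = 15/16*e1 - 9/2*e2
Summing the partial products and collecting blades:
Answer: -1833/400*e1 - 113/20*e2


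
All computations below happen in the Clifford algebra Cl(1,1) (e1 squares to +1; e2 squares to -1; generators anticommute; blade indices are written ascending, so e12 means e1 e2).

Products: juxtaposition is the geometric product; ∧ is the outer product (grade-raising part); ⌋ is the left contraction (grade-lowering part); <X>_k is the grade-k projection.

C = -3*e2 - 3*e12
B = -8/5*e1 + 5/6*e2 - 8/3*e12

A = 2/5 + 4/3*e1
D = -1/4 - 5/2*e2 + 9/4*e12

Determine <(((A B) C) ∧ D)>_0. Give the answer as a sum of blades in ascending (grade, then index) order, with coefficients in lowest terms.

step 1: -32/15 - 16/25*e1 - 29/9*e2 + 2/45*e12
step 2: -49/5 + 49/5*e1 + 208/25*e2 + 208/25*e12
step 3: 49/20 - 49/20*e1 + 1121/50*e2 - 4863/100*e12
step 4: 49/20
Answer: 49/20


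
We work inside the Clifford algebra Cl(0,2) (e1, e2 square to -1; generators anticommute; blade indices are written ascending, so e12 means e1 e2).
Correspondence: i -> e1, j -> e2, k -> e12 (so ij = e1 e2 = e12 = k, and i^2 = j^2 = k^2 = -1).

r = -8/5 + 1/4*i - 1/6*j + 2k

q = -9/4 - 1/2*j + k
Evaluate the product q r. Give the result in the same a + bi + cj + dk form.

In blades: q = -9/4 - 1/2*e2 + e12, r = -8/5 + 1/4*e1 - 1/6*e2 + 2*e12.
Distribute q over r term by term (generator squares from the signature, products reordered to ascending indices): (-9/4)*r = 18/5 - 9/16*e1 + 3/8*e2 - 9/2*e12; (-1/2*e2)*r = -1/12 - e1 + 4/5*e2 + 1/8*e12; (e12)*r = -2 + 1/6*e1 + 1/4*e2 - 8/5*e12.
Sum: 91/60 - 67/48*e1 + 57/40*e2 - 239/40*e12; translating back through the correspondence:
Answer: 91/60 - 67/48*i + 57/40*j - 239/40*k


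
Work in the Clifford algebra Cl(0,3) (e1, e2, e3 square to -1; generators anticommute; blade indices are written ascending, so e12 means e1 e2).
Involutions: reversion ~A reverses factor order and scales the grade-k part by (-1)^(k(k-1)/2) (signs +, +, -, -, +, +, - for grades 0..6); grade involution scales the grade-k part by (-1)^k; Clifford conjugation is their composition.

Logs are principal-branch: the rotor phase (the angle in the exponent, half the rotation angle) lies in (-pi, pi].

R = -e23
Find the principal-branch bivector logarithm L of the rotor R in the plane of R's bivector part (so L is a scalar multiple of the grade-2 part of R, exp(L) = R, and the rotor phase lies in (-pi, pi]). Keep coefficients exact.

The scalar part of R is 0, which pins the rotor phase on the principal branch; dividing the bivector part by the sine of that phase recovers the unit plane, and L is the phase times that plane.
Concretely: cos(phase) = 0 gives phase = ±pi/2, and since phase/sin(phase) is even the sign is immaterial: L = (phase/sin(phase)) * <R>_2 = (pi/2) * <R>_2.
Answer: -pi/2*e23


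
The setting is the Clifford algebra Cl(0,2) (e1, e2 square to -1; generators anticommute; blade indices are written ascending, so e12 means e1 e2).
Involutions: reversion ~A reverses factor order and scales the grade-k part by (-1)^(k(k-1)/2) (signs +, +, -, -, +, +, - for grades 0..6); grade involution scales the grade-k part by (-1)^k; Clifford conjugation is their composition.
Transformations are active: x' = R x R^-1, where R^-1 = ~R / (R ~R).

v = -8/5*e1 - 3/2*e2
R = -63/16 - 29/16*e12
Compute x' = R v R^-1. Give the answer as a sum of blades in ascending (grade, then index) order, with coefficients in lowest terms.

~R = -63/16 + 29/16*e12, and R ~R = 2405/128, so R^-1 = ~R / (2405/128).
R v = 573/160*e1 + 1409/160*e2
Answer: 2381/24050*e1 - 26346/12025*e2


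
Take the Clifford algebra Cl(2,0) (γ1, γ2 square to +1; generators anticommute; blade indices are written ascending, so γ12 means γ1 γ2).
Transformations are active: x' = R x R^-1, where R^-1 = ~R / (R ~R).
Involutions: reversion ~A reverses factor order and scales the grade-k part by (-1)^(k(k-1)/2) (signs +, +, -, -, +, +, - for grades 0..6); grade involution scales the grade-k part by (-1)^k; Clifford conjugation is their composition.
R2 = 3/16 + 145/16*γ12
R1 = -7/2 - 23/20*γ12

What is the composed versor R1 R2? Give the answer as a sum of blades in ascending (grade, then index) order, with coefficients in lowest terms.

Distribute over the terms of R1 (each basis-blade product reordered to ascending indices, repeated generators contracted through their squares):
(-7/2) R2 = -21/32 - 1015/32*γ12
(-23/20*γ12) R2 = 667/64 - 69/320*γ12
Summing the partial products and collecting blades:
Answer: 625/64 - 10219/320*γ12


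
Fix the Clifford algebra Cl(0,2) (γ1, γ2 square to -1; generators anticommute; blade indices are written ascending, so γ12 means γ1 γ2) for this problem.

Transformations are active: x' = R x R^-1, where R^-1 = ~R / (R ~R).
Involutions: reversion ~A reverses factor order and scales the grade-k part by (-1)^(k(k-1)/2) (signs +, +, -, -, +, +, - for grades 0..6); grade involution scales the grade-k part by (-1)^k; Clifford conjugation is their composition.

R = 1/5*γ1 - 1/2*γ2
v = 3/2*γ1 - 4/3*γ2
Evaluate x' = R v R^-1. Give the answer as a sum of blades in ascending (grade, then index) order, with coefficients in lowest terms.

~R = 1/5*γ1 - 1/2*γ2, and R ~R = -29/100, so R^-1 = ~R / (-29/100).
R v = -29/30 + 29/60*γ12
Answer: -1/6*γ1 - 2*γ2


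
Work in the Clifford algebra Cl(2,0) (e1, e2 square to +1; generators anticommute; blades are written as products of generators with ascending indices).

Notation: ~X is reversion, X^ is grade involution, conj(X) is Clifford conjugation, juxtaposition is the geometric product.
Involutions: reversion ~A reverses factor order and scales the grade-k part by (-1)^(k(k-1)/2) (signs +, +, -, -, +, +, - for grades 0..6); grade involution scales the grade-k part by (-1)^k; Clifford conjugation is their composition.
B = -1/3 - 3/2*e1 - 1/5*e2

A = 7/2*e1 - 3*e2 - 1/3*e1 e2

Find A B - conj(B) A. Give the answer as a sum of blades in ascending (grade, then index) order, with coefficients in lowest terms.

first term: -93/20 - 11/10*e1 + 1/2*e2 - 229/45*e1 e2
second term: 93/20 - 11/10*e1 + 1/2*e2 - 229/45*e1 e2
Answer: -93/10


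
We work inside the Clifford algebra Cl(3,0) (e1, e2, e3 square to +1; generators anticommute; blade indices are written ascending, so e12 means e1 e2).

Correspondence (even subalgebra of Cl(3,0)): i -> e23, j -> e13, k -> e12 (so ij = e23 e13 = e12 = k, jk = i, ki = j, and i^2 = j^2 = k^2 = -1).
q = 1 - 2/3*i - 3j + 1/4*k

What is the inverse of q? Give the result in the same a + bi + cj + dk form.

In blades: q = 1 + 1/4*e12 - 3*e13 - 2/3*e23.
With qbar = 1 - 1/4*e12 + 3*e13 + 2/3*e23 (scalar fixed, mapped units negated), q qbar = 1513/144 (the sum of squared coefficients), so q^-1 = qbar / (1513/144) = 144/1513 - 36/1513*e12 + 432/1513*e13 + 96/1513*e23; translating back:
Answer: 144/1513 + 96/1513*i + 432/1513*j - 36/1513*k


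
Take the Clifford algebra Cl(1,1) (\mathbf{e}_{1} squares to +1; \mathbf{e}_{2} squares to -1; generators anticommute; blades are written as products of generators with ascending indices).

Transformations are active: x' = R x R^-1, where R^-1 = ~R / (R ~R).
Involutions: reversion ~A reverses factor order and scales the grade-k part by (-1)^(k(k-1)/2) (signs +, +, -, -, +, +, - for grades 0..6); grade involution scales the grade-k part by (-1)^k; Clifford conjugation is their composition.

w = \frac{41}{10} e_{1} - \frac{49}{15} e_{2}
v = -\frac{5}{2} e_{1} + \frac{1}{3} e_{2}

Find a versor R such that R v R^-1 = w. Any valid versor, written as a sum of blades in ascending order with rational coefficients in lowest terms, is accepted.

Here q(v) = q(w) = \frac{221}{36}; the classical choice R = v + w = \frac{8}{5} e_{1} - \frac{44}{15} e_{2} then realises v -> w under the sandwich.
Answer: \frac{8}{5} e_{1} - \frac{44}{15} e_{2}


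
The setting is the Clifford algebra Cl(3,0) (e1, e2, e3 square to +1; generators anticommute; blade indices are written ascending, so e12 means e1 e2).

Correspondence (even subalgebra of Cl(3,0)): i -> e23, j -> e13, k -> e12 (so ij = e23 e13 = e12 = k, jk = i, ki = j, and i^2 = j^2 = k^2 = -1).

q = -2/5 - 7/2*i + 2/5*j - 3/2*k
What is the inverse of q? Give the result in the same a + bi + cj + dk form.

In blades: q = -2/5 - 3/2*e12 + 2/5*e13 - 7/2*e23.
With qbar = -2/5 + 3/2*e12 - 2/5*e13 + 7/2*e23 (scalar fixed, mapped units negated), q qbar = 741/50 (the sum of squared coefficients), so q^-1 = qbar / (741/50) = -20/741 + 25/247*e12 - 20/741*e13 + 175/741*e23; translating back:
Answer: -20/741 + 175/741*i - 20/741*j + 25/247*k


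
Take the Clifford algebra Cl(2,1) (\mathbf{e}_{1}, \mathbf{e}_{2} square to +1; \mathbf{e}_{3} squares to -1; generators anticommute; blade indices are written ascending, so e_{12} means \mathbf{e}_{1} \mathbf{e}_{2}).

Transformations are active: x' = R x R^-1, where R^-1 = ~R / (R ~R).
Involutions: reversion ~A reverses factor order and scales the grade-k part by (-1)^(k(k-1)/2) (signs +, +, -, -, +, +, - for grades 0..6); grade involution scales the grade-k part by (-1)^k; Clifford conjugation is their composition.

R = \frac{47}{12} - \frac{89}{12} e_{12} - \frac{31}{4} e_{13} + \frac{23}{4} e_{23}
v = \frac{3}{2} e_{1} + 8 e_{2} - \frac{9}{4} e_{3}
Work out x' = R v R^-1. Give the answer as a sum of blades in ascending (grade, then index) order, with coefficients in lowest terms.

~R = \frac{47}{12} + \frac{89}{12} e_{12} + \frac{31}{4} e_{13} - \frac{23}{4} e_{23}, and R ~R = -\frac{205}{9}, so R^-1 = ~R / (-\frac{205}{9}).
R v = -\frac{3403}{48} e_{1} + \frac{2659}{48} e_{2} - \frac{691}{16} e_{3} + \frac{1397}{16} e_{123}
Answer: \frac{5491}{82} e_{1} + \frac{21231}{656} e_{2} + \frac{48519}{656} e_{3}


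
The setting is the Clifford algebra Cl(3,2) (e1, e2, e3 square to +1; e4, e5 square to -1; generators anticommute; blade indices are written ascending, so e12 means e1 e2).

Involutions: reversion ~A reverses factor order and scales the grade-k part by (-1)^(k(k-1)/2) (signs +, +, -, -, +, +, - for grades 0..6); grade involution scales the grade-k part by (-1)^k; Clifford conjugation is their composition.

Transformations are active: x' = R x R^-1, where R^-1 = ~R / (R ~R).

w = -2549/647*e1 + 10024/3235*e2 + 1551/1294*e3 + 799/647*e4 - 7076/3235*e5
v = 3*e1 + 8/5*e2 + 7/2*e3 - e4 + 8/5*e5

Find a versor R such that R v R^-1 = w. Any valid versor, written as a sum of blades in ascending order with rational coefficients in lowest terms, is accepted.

Construction: equal norms (both 81/4) license R = v + w = -608/647*e1 + 3040/647*e2 + 3040/647*e3 + 152/647*e4 - 380/647*e5 — nothing changes along that direction, while (v - w)/2 changes sign, so v maps onto w.
Answer: -608/647*e1 + 3040/647*e2 + 3040/647*e3 + 152/647*e4 - 380/647*e5


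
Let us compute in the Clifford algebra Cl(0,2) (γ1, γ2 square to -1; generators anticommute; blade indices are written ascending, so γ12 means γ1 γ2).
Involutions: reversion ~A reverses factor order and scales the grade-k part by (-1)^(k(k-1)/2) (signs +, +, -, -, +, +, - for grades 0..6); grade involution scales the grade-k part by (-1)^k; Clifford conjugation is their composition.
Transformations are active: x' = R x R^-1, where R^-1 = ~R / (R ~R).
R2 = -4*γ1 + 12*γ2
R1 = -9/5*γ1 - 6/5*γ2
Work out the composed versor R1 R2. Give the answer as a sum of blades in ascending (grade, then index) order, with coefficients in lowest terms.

Distribute over the terms of R1 (each basis-blade product reordered to ascending indices, repeated generators contracted through their squares):
(-9/5*γ1) R2 = -36/5 - 108/5*γ12
(-6/5*γ2) R2 = 72/5 - 24/5*γ12
Summing the partial products and collecting blades:
Answer: 36/5 - 132/5*γ12


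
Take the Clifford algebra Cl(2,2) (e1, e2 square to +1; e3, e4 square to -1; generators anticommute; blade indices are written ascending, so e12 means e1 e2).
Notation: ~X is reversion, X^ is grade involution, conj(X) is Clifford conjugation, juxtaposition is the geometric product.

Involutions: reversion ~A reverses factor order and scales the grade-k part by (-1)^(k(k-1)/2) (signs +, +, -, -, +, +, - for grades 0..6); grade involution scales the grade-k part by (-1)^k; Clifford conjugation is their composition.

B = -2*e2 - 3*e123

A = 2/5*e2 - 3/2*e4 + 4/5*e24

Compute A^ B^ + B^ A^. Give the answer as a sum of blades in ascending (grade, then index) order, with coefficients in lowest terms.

first term: -4/5 - 8/5*e4 + 6/5*e13 - 3*e24 + 12/5*e134 - 9/2*e1234
second term: -4/5 + 8/5*e4 + 6/5*e13 + 3*e24 - 12/5*e134 + 9/2*e1234
Answer: -8/5 + 12/5*e13


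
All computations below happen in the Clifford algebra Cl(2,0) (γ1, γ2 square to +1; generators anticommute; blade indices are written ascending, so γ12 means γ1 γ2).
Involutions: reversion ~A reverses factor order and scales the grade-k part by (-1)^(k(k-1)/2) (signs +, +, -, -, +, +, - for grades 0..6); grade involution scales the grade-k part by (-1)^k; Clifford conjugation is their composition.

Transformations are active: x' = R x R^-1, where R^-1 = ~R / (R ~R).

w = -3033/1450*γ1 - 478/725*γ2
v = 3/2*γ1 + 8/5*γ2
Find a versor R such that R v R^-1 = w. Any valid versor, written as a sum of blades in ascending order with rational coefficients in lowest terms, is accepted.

Since q(v) = q(w) = 481/100, the sum R = v + w = -429/725*γ1 + 682/725*γ2 does the job whenever invertible.
Answer: -429/725*γ1 + 682/725*γ2


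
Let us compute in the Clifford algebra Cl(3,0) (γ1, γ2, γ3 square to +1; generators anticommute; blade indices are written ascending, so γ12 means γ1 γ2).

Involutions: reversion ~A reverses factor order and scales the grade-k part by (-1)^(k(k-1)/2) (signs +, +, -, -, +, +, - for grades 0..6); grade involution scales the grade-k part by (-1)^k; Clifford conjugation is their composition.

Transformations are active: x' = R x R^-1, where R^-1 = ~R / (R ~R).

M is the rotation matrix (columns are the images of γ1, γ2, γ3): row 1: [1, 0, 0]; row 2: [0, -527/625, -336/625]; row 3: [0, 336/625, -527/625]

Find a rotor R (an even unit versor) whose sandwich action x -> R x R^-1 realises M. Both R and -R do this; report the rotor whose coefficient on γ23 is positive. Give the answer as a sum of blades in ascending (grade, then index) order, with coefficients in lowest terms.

Method: write R = a + b12*γ12 + b13*γ13 + b23*γ23 with a^2 + b12^2 + b13^2 + b23^2 = 1 (so R^-1 = ~R). Expanding the columns R e_j ~R gives tr M = 4a^2 - 1 and, from the antisymmetric part, M21 - M12 = -4a*b12, M13 - M31 = 4a*b13, M32 - M23 = -4a*b23.
Here tr M = -429/625, so a^2 = (1 + tr M)/4 = 49/625 and a = ±7/25. Taking a = 7/25: M21 - M12 = 0, M13 - M31 = 0, M32 - M23 = 672/625, giving b12 = 0, b13 = 0, b23 = -24/25, i.e. R = 7/25 - 24/25*γ23.
Its γ23 coefficient is negative, so report the other preimage -R.
Answer: -7/25 + 24/25*γ23. Key observation: the double cover Spin(3) -> SO(3) sends R and -R to the same matrix (trace -429/625 here), so the stated sign of the γ23 coefficient is what selects one sheet.
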